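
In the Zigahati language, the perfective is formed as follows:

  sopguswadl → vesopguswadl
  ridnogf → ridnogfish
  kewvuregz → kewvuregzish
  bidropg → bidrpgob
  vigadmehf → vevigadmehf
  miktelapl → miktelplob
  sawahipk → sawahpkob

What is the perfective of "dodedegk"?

dodedegkish

miktelapl and sopguswadl both end in -l yet inflect differently (miktelplob, vesopguswadl), so the final letter is not what conditions the rule; the second-to-last letter is.
"dodedegk" has second-to-last letter 'g'. The stems whose second-to-last letter is 'g' (ridnogf → ridnogfish, kewvuregz → kewvuregzish) add -ish.
So dodedegk → dodedegkish.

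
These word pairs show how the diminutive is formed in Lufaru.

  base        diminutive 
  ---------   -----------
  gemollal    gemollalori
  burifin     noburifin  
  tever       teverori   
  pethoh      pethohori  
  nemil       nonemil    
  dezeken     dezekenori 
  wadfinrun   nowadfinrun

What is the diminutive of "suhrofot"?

"suhrofot" has last vowel 'o'. The one such stem in the data (pethoh → pethohori) adds -ori, so the same rule applies.
So suhrofot → suhrofotori.

suhrofotori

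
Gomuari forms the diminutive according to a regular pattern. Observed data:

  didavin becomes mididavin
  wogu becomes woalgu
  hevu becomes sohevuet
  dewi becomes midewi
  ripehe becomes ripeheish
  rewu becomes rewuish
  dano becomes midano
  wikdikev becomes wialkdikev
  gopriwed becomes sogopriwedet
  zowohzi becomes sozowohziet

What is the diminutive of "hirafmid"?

sohirafmidet

"hirafmid" begins with h-. The one such stem in the data (hevu → sohevuet) adds so- … -et around the stem, so the same rule applies.
The other patterns: stems beginning with w- insert -al- after the first vowel; stems beginning with d- add the prefix mi-; stems beginning with r- add -ish.
So hirafmid → sohirafmidet.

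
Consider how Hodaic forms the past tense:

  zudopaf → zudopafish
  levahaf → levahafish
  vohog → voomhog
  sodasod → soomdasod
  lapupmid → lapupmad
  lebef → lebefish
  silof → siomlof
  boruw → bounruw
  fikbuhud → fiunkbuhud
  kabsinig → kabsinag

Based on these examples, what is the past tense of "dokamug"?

dounkamug

lapupmid and sodasod both end in -d yet inflect differently (lapupmad, soomdasod), so the final letter is not what conditions the rule; the last vowel is.
"dokamug" has last vowel 'u'. The stems whose last vowel is 'u' (boruw → bounruw, fikbuhud → fiunkbuhud) insert -un- after the first vowel.
The other patterns: stems whose last vowel is 'i' change the last vowel to 'a'; stems whose last vowel is 'o' insert -om- after the first vowel; stems whose last vowel is 'a' or 'e' add -ish.
So dokamug → dounkamug.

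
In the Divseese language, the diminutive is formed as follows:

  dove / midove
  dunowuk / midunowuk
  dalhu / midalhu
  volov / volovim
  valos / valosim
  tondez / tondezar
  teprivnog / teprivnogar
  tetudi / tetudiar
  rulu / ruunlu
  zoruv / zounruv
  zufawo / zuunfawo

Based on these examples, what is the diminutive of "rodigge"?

roundigge

"rodigge" begins with r-. The one such stem in the data (rulu → ruunlu) inserts -un- after the first vowel (as do zoruv, zufawo), so the same rule applies.
The other patterns: stems beginning with d- add the prefix mi-; stems beginning with v- add -im; stems beginning with t- add -ar.
So rodigge → roundigge.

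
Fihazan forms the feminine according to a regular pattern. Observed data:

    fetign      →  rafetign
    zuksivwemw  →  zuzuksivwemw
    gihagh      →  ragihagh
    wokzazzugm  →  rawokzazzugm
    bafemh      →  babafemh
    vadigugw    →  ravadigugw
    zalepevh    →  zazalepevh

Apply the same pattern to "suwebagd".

"suwebagd" has second-to-last letter 'g'. The stems whose second-to-last letter is 'g' (fetign → rafetign, vadigugw → ravadigugw, gihagh → ragihagh) add the prefix ra-.
So suwebagd → rasuwebagd.

rasuwebagd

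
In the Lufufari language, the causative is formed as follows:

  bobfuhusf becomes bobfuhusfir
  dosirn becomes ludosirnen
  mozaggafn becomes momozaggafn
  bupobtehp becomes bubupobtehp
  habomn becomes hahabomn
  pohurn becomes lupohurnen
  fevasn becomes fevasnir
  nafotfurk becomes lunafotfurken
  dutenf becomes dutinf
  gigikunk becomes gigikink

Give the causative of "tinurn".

bobfuhusf and dutenf both end in -f yet inflect differently (bobfuhusfir, dutinf), so the final letter is not what conditions the rule; the second-to-last letter is.
"tinurn" has second-to-last letter 'r'. The stems whose second-to-last letter is 'r' (dosirn → ludosirnen, pohurn → lupohurnen, nafotfurk → lunafotfurken) add lu- … -en around the stem.
So tinurn → lutinurnen.

lutinurnen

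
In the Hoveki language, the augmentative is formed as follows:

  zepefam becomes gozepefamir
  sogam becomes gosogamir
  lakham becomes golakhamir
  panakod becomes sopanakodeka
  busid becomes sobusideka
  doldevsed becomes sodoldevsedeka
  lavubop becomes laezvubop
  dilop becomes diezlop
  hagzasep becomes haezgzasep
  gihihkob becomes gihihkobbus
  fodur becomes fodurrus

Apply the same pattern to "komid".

sokomideka

panakod and lavubop both have last vowel 'o' yet inflect differently (sopanakodeka, laezvubop), so the last vowel is not what conditions the rule; the final letter is.
"komid" ends in -d. The stems ending in -d (panakod → sopanakodeka, busid → sobusideka, doldevsed → sodoldevsedeka) add so- … -eka around the stem.
The other patterns: stems ending in -m add go- … -ir around the stem; stems ending in -p insert -ez- after the first vowel; stems ending in -b or -r double the final consonant and add -us.
So komid → sokomideka.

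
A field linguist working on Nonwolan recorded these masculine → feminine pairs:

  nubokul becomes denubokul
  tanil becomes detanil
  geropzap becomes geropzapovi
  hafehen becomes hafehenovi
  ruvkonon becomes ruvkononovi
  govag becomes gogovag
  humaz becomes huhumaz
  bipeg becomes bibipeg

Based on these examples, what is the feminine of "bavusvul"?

"bavusvul" ends in -l. The stems ending in -l (nubokul → denubokul, tanil → detanil) add the prefix de-.
So bavusvul → debavusvul.

debavusvul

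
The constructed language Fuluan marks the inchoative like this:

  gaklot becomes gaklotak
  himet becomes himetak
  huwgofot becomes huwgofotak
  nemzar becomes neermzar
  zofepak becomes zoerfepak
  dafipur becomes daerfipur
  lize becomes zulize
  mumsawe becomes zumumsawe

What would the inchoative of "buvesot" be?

himet and lize both have last vowel 'e' yet inflect differently (himetak, zulize), so the last vowel is not what conditions the rule; the final letter is.
"buvesot" ends in -t. The stems ending in -t (gaklot → gaklotak, himet → himetak, huwgofot → huwgofotak) add -ak.
The other patterns: stems ending in -k or -r insert -er- after the first vowel; stems ending in -e add the prefix zu-.
So buvesot → buvesotak.

buvesotak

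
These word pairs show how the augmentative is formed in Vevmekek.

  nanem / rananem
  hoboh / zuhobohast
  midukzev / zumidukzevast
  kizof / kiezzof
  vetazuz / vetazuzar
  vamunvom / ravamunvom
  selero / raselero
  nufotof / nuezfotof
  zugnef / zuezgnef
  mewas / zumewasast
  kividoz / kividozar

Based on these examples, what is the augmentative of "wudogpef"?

wuezdogpef

selero and kividoz both have last vowel 'o' yet inflect differently (raselero, kividozar), so the last vowel is not what conditions the rule; the final letter is.
"wudogpef" ends in -f. The stems ending in -f (kizof → kiezzof, zugnef → zuezgnef, nufotof → nuezfotof) insert -ez- after the first vowel.
The other patterns: stems ending in -m or -o add the prefix ra-; stems ending in -z add -ar; stems ending in -h, -s or -v add zu- … -ast around the stem.
So wudogpef → wuezdogpef.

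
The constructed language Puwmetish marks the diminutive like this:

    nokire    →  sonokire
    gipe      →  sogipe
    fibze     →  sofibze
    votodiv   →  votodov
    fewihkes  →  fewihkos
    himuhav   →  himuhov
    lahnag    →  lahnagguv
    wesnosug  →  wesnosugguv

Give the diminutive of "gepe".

nokire and fewihkes both have last vowel 'e' yet inflect differently (sonokire, fewihkos), so the last vowel is not what conditions the rule; the final letter is.
"gepe" ends in -e. The stems ending in -e (nokire → sonokire, gipe → sogipe, fibze → sofibze) add the prefix so-.
The other patterns: stems ending in -s or -v change the last vowel to 'o'; stems ending in -g double the final consonant and add -uv.
So gepe → sogepe.

sogepe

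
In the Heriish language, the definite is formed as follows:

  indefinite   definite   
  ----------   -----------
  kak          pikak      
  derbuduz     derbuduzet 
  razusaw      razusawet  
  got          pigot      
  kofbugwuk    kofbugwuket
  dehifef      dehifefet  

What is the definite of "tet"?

"tet" has 1 vowel. The stems with 1 vowel (got → pigot, kak → pikak) add the prefix pi-.
The other pattern: stems with 3 vowels add -et.
So tet → pitet.

pitet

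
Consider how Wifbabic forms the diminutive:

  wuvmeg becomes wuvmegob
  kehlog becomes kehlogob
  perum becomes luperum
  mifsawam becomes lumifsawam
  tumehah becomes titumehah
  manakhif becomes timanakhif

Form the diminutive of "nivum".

"nivum" ends in -m. The stems ending in -m (perum → luperum, mifsawam → lumifsawam) add the prefix lu-.
The other patterns: stems ending in -g add -ob; stems ending in -f or -h add the prefix ti-.
So nivum → lunivum.

lunivum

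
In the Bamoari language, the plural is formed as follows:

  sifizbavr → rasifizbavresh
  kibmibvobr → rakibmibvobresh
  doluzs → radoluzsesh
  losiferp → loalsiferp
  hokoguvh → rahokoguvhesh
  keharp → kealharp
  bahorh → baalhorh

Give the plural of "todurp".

"todurp" has second-to-last letter 'r'. The stems whose second-to-last letter is 'r' (keharp → kealharp, losiferp → loalsiferp, bahorh → baalhorh) insert -al- after the first vowel.
So todurp → toaldurp.

toaldurp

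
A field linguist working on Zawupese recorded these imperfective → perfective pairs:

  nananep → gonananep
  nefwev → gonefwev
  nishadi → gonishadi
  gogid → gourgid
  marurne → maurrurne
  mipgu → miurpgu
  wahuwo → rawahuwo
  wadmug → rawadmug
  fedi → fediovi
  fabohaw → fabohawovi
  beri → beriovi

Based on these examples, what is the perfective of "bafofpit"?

bafofpitovi

nishadi and fedi both end in -i yet inflect differently (gonishadi, fediovi), so the final letter is not what conditions the rule; the first letter is.
"bafofpit" begins with b-. The one such stem in the data (beri → beriovi) adds -ovi, so the same rule applies.
The other patterns: stems beginning with n- add the prefix go-; stems beginning with g- or m- insert -ur- after the first vowel; stems beginning with w- add the prefix ra-.
So bafofpit → bafofpitovi.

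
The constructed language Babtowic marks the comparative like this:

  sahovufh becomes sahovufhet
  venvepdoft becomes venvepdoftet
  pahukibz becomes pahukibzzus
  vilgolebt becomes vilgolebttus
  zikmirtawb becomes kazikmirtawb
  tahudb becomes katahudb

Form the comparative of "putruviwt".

kaputruviwt

venvepdoft and vilgolebt both end in -t yet inflect differently (venvepdoftet, vilgolebttus), so the final letter is not what conditions the rule; the second-to-last letter is.
"putruviwt" has second-to-last letter 'w'. The one such stem in the data (zikmirtawb → kazikmirtawb) adds the prefix ka-, so the same rule applies.
The other patterns: stems whose second-to-last letter is 'f' add -et; stems whose second-to-last letter is 'b' double the final consonant and add -us.
So putruviwt → kaputruviwt.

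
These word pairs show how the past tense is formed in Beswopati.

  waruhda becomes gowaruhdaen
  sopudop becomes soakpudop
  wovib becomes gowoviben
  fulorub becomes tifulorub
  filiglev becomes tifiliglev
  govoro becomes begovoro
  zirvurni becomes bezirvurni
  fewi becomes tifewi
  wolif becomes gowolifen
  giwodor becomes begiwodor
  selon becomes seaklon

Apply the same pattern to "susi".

suaksi

"susi" begins with s-. The stems beginning with s- (selon → seaklon, sopudop → soakpudop) insert -ak- after the first vowel.
So susi → suaksi.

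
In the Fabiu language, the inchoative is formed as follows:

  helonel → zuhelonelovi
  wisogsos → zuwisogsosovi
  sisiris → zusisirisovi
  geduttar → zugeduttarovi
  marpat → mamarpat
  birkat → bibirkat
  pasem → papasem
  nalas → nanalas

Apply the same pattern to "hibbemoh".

wisogsos and nalas both end in -s yet inflect differently (zuwisogsosovi, nanalas), so the final letter is not what conditions the rule; the number of vowels is.
"hibbemoh" has 3 vowels. The stems with 3 vowels (helonel → zuhelonelovi, wisogsos → zuwisogsosovi, sisiris → zusisirisovi) add zu- … -ovi around the stem.
The other pattern: stems with 2 vowels repeat the first consonant+vowel as a prefix.
So hibbemoh → zuhibbemohovi.

zuhibbemohovi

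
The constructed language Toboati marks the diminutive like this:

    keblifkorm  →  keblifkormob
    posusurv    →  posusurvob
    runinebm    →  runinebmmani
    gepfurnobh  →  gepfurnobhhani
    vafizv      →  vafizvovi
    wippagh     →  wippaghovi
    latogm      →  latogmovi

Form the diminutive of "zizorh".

"zizorh" has second-to-last letter 'r'. The stems whose second-to-last letter is 'r' (keblifkorm → keblifkormob, posusurv → posusurvob) add -ob.
The other patterns: stems whose second-to-last letter is 'b' double the final consonant and add -ani; stems whose second-to-last letter is 'g' or 'z' add -ovi.
So zizorh → zizorhob.

zizorhob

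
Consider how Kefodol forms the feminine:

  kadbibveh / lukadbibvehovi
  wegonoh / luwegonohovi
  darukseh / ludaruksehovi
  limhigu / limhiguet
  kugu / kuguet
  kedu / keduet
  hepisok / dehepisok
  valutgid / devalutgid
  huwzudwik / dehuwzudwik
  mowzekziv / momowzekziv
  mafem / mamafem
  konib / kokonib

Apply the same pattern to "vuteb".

vuvuteb

"vuteb" ends in -b. The one such stem in the data (konib → kokonib) repeats the first consonant+vowel as a prefix (as do mowzekziv, mafem), so the same rule applies.
The other patterns: stems ending in -h add lu- … -ovi around the stem; stems ending in -u add -et; stems ending in -d or -k add the prefix de-.
So vuteb → vuvuteb.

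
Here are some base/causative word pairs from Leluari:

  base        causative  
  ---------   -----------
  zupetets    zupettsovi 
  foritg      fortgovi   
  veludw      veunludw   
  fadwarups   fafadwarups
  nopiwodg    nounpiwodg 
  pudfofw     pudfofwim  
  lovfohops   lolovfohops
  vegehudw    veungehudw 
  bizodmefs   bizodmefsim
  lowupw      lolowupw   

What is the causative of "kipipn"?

kikipipn

"kipipn" has second-to-last letter 'p'. The stems whose second-to-last letter is 'p' (lovfohops → lolovfohops, fadwarups → fafadwarups, lowupw → lolowupw) repeat the first consonant+vowel as a prefix.
So kipipn → kikipipn.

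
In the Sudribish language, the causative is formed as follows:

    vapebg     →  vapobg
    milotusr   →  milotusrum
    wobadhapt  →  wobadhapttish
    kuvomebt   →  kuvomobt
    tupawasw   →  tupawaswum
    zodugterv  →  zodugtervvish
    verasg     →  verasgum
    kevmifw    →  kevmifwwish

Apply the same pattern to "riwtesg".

riwtesgum

vapebg and verasg both end in -g yet inflect differently (vapobg, verasgum), so the final letter is not what conditions the rule; the second-to-last letter is.
"riwtesg" has second-to-last letter 's'. The stems whose second-to-last letter is 's' (tupawasw → tupawaswum, verasg → verasgum, milotusr → milotusrum) add -um.
The other patterns: stems whose second-to-last letter is 'b' change the last vowel to 'o'; stems whose second-to-last letter is 'f', 'p' or 'r' double the final consonant and add -ish.
So riwtesg → riwtesgum.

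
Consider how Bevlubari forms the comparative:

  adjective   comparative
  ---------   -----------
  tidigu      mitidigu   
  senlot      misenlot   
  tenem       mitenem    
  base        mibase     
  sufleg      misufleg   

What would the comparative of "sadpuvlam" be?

Every pair shown (tidigu → mitidigu, senlot → misenlot, tenem → mitenem, …) follows the same rule: add the prefix mi-.
So sadpuvlam → misadpuvlam.

misadpuvlam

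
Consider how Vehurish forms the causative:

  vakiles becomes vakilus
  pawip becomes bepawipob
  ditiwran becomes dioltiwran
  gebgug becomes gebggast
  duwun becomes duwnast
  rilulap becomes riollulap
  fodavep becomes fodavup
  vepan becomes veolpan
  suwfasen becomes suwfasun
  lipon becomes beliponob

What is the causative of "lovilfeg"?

ditiwran and suwfasen both end in -n yet inflect differently (dioltiwran, suwfasun), so the final letter is not what conditions the rule; the last vowel is.
"lovilfeg" has last vowel 'e'. The stems whose last vowel is 'e' (suwfasen → suwfasun, vakiles → vakilus, fodavep → fodavup) change the last vowel to 'u'.
So lovilfeg → lovilfug.

lovilfug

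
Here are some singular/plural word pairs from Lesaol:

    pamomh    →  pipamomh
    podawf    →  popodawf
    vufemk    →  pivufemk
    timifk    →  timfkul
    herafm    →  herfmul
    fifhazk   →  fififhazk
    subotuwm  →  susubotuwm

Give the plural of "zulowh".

zuzulowh

timifk and vufemk both end in -k yet inflect differently (timfkul, pivufemk), so the final letter is not what conditions the rule; the second-to-last letter is.
"zulowh" has second-to-last letter 'w'. The stems whose second-to-last letter is 'w' (subotuwm → susubotuwm, podawf → popodawf) repeat the first consonant+vowel as a prefix.
The other patterns: stems whose second-to-last letter is 'f' delete the last vowel and add -ul; stems whose second-to-last letter is 'm' add the prefix pi-.
So zulowh → zuzulowh.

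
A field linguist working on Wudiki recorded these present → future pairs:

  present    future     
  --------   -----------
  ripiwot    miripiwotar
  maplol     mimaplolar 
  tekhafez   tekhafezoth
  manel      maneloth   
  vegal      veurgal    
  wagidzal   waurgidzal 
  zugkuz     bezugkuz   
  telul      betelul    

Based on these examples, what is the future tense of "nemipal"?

maplol and manel both end in -l yet inflect differently (mimaplolar, maneloth), so the final letter is not what conditions the rule; the last vowel is.
"nemipal" has last vowel 'a'. The stems whose last vowel is 'a' (vegal → veurgal, wagidzal → waurgidzal) insert -ur- after the first vowel.
So nemipal → neurmipal.

neurmipal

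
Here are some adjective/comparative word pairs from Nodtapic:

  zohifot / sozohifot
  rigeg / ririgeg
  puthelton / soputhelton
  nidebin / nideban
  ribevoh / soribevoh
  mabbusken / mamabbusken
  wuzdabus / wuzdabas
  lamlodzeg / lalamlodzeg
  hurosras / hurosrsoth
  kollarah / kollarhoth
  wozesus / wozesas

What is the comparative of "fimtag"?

hurosras and wozesus both end in -s yet inflect differently (hurosrsoth, wozesas), so the final letter is not what conditions the rule; the last vowel is.
"fimtag" has last vowel 'a'. The stems whose last vowel is 'a' (hurosras → hurosrsoth, kollarah → kollarhoth) delete the last vowel and add -oth.
So fimtag → fimtgoth.

fimtgoth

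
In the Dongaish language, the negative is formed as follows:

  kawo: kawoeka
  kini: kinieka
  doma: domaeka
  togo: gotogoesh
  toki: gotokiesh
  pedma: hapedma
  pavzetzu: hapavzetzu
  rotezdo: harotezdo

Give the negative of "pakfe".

"pakfe" begins with p-. The stems beginning with p- (pedma → hapedma, pavzetzu → hapavzetzu) add the prefix ha-.
The other patterns: stems beginning with d- or k- add -eka; stems beginning with t- add go- … -esh around the stem.
So pakfe → hapakfe.

hapakfe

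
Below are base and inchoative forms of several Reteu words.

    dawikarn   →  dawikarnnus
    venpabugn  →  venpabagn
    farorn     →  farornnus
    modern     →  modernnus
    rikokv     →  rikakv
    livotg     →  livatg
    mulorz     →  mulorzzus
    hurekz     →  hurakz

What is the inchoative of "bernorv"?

mulorz and hurekz both end in -z yet inflect differently (mulorzzus, hurakz), so the final letter is not what conditions the rule; the second-to-last letter is.
"bernorv" has second-to-last letter 'r'. The stems whose second-to-last letter is 'r' (mulorz → mulorzzus, modern → modernnus, farorn → farornnus) double the final consonant and add -us.
So bernorv → bernorvvus.

bernorvvus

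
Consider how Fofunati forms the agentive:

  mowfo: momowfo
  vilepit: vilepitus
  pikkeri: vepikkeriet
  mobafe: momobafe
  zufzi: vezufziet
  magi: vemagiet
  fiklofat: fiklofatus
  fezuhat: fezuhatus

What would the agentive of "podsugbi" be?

vilepit and pikkeri both have last vowel 'i' yet inflect differently (vilepitus, vepikkeriet), so the last vowel is not what conditions the rule; the final letter is.
"podsugbi" ends in -i. The stems ending in -i (pikkeri → vepikkeriet, magi → vemagiet, zufzi → vezufziet) add ve- … -et around the stem.
The other patterns: stems ending in -t add -us; stems ending in -e or -o repeat the first consonant+vowel as a prefix.
So podsugbi → vepodsugbiet.

vepodsugbiet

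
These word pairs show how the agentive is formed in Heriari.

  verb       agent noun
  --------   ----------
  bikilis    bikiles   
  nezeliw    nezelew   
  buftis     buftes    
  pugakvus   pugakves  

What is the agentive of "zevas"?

Every pair shown (bikilis → bikiles, nezeliw → nezelew, buftis → buftes, …) follows the same rule: change the last vowel to 'e'.
So zevas → zeves.

zeves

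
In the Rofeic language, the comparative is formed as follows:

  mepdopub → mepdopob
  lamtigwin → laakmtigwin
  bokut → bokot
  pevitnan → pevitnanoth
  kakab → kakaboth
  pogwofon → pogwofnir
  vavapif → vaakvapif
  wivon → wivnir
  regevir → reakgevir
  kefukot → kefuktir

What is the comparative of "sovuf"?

lamtigwin and pogwofon both end in -n yet inflect differently (laakmtigwin, pogwofnir), so the final letter is not what conditions the rule; the last vowel is.
"sovuf" has last vowel 'u'. The stems whose last vowel is 'u' (bokut → bokot, mepdopub → mepdopob) change the last vowel to 'o'.
The other patterns: stems whose last vowel is 'i' insert -ak- after the first vowel; stems whose last vowel is 'o' delete the last vowel and add -ir; stems whose last vowel is 'a' add -oth.
So sovuf → sovof.

sovof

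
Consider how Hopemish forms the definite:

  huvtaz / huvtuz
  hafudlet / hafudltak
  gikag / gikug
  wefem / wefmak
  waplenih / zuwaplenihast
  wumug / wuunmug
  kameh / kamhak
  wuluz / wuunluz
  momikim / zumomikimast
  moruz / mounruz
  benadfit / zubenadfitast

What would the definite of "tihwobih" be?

zutihwobihast

benadfit and hafudlet both end in -t yet inflect differently (zubenadfitast, hafudltak), so the final letter is not what conditions the rule; the last vowel is.
"tihwobih" has last vowel 'i'. The stems whose last vowel is 'i' (waplenih → zuwaplenihast, benadfit → zubenadfitast, momikim → zumomikimast) add zu- … -ast around the stem.
So tihwobih → zutihwobihast.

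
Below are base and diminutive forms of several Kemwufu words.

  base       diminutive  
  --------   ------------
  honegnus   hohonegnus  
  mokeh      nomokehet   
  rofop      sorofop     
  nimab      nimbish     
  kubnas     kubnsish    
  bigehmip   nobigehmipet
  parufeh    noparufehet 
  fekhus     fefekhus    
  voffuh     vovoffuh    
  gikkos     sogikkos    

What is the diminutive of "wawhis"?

kubnas and gikkos both end in -s yet inflect differently (kubnsish, sogikkos), so the final letter is not what conditions the rule; the last vowel is.
"wawhis" has last vowel 'i'. The one such stem in the data (bigehmip → nobigehmipet) adds no- … -et around the stem, so the same rule applies.
So wawhis → nowawhiset.

nowawhiset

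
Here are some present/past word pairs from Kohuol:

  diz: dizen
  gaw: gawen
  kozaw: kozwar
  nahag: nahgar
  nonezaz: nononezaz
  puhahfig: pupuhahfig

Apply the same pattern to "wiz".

gaw and kozaw both end in -w yet inflect differently (gawen, kozwar), so the final letter is not what conditions the rule; the number of vowels is.
"wiz" has 1 vowel. The stems with 1 vowel (diz → dizen, gaw → gawen) add -en.
So wiz → wizen.

wizen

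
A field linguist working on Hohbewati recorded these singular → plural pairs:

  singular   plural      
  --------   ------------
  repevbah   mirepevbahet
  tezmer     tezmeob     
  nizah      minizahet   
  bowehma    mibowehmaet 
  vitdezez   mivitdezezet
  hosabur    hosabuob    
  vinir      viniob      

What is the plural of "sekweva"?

misekwevaet

tezmer and vitdezez both have last vowel 'e' yet inflect differently (tezmeob, mivitdezezet), so the last vowel is not what conditions the rule; the final letter is.
"sekweva" ends in -a. The one such stem in the data (bowehma → mibowehmaet) adds mi- … -et around the stem, so the same rule applies.
The other pattern: stems ending in -r drop the final letter and add -ob.
So sekweva → misekwevaet.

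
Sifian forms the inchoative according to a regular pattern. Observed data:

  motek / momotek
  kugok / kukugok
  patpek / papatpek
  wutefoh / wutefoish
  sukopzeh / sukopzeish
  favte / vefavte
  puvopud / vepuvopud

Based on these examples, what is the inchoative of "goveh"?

goveish

kugok and wutefoh both have last vowel 'o' yet inflect differently (kukugok, wutefoish), so the last vowel is not what conditions the rule; the final letter is.
"goveh" ends in -h. The stems ending in -h (wutefoh → wutefoish, sukopzeh → sukopzeish) drop the final letter and add -ish.
The other patterns: stems ending in -k repeat the first consonant+vowel as a prefix; stems ending in -d or -e add the prefix ve-.
So goveh → goveish.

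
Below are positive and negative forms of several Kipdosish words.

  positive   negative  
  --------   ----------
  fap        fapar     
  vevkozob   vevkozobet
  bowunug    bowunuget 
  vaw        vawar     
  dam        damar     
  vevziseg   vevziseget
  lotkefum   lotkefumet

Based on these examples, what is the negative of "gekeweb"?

dam and lotkefum both end in -m yet inflect differently (damar, lotkefumet), so the final letter is not what conditions the rule; the number of vowels is.
"gekeweb" has 3 vowels. The stems with 3 vowels (vevkozob → vevkozobet, lotkefum → lotkefumet, vevziseg → vevziseget) add -et.
The other pattern: stems with 1 vowel add -ar.
So gekeweb → gekewebet.

gekewebet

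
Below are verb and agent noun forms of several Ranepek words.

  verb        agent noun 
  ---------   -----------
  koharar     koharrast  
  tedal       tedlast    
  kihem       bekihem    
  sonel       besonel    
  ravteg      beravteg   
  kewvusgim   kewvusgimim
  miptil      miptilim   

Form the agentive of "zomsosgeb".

tedal and sonel both end in -l yet inflect differently (tedlast, besonel), so the final letter is not what conditions the rule; the last vowel is.
"zomsosgeb" has last vowel 'e'. The stems whose last vowel is 'e' (kihem → bekihem, sonel → besonel, ravteg → beravteg) add the prefix be-.
So zomsosgeb → bezomsosgeb.

bezomsosgeb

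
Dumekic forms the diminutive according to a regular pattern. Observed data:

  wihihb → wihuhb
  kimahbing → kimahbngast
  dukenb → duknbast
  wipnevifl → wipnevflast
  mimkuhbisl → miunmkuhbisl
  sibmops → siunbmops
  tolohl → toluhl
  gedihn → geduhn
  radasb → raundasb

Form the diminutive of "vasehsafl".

tolohl and mimkuhbisl both end in -l yet inflect differently (toluhl, miunmkuhbisl), so the final letter is not what conditions the rule; the second-to-last letter is.
"vasehsafl" has second-to-last letter 'f'. The one such stem in the data (wipnevifl → wipnevflast) deletes the last vowel and adds -ast (as do dukenb, kimahbing), so the same rule applies.
The other patterns: stems whose second-to-last letter is 'h' change the last vowel to 'u'; stems whose second-to-last letter is 'p' or 's' insert -un- after the first vowel.
So vasehsafl → vasehsflast.

vasehsflast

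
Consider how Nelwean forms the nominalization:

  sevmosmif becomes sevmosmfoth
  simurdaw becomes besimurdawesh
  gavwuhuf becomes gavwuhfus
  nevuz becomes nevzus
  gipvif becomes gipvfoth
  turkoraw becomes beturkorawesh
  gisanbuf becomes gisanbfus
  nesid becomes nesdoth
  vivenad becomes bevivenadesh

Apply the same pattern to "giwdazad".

begiwdazadesh

"giwdazad" has last vowel 'a'. The stems whose last vowel is 'a' (turkoraw → beturkorawesh, vivenad → bevivenadesh, simurdaw → besimurdawesh) add be- … -esh around the stem.
So giwdazad → begiwdazadesh.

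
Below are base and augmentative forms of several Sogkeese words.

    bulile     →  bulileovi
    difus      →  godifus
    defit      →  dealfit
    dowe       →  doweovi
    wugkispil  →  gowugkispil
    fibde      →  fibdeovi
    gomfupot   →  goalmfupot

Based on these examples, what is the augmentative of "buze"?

buzeovi

"buze" ends in -e. The stems ending in -e (dowe → doweovi, bulile → bulileovi, fibde → fibdeovi) add -ovi.
The other patterns: stems ending in -t insert -al- after the first vowel; stems ending in -l or -s add the prefix go-.
So buze → buzeovi.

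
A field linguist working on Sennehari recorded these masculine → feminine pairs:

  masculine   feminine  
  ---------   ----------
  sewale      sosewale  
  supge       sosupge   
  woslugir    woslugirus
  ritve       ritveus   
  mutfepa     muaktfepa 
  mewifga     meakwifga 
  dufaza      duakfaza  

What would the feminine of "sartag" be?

sewale and ritve both end in -e yet inflect differently (sosewale, ritveus), so the final letter is not what conditions the rule; the first letter is.
"sartag" begins with s-. The stems beginning with s- (sewale → sosewale, supge → sosupge) add the prefix so-.
The other patterns: stems beginning with r- or w- add -us; stems beginning with d- or m- insert -ak- after the first vowel.
So sartag → sosartag.

sosartag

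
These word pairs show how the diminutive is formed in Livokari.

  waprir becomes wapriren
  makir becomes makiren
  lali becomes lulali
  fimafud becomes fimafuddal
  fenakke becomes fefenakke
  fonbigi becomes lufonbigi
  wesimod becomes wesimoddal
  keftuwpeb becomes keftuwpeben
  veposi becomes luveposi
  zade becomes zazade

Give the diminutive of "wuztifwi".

luwuztifwi

"wuztifwi" ends in -i. The stems ending in -i (fonbigi → lufonbigi, veposi → luveposi, lali → lulali) add the prefix lu-.
The other patterns: stems ending in -d double the final consonant and add -al; stems ending in -e repeat the first consonant+vowel as a prefix; stems ending in -b or -r add -en.
So wuztifwi → luwuztifwi.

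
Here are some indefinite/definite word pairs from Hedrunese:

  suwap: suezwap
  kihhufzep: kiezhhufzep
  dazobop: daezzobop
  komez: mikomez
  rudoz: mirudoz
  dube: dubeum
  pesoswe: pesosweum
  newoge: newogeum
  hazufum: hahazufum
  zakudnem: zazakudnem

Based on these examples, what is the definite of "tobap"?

kihhufzep and komez both have last vowel 'e' yet inflect differently (kiezhhufzep, mikomez), so the last vowel is not what conditions the rule; the final letter is.
"tobap" ends in -p. The stems ending in -p (suwap → suezwap, kihhufzep → kiezhhufzep, dazobop → daezzobop) insert -ez- after the first vowel.
So tobap → toezbap.

toezbap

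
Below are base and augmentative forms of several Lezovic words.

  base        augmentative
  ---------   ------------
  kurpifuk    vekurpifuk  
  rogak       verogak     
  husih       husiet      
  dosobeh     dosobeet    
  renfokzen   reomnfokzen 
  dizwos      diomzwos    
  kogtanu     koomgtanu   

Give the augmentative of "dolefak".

"dolefak" ends in -k. The stems ending in -k (kurpifuk → vekurpifuk, rogak → verogak) add the prefix ve-.
So dolefak → vedolefak.

vedolefak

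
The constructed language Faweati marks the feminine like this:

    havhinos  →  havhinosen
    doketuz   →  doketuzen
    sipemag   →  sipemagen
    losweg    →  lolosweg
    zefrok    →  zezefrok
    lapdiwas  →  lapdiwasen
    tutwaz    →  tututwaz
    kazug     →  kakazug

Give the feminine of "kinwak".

sipemag and losweg both end in -g yet inflect differently (sipemagen, lolosweg), so the final letter is not what conditions the rule; the number of vowels is.
"kinwak" has 2 vowels. The stems with 2 vowels (losweg → lolosweg, tutwaz → tututwaz, kazug → kakazug) repeat the first consonant+vowel as a prefix.
The other pattern: stems with 3 vowels add -en.
So kinwak → kikinwak.

kikinwak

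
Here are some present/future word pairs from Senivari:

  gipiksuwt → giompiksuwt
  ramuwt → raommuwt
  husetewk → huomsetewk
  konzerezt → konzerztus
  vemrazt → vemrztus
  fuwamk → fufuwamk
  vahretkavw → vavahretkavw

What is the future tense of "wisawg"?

gipiksuwt and konzerezt both end in -t yet inflect differently (giompiksuwt, konzerztus), so the final letter is not what conditions the rule; the second-to-last letter is.
"wisawg" has second-to-last letter 'w'. The stems whose second-to-last letter is 'w' (gipiksuwt → giompiksuwt, ramuwt → raommuwt, husetewk → huomsetewk) insert -om- after the first vowel.
The other patterns: stems whose second-to-last letter is 'z' delete the last vowel and add -us; stems whose second-to-last letter is 'm' or 'v' repeat the first consonant+vowel as a prefix.
So wisawg → wiomsawg.

wiomsawg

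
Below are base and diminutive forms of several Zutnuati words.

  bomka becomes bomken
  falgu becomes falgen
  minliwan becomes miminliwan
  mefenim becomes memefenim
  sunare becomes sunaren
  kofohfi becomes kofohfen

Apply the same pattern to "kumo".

mefenim and kofohfi both have last vowel 'i' yet inflect differently (memefenim, kofohfen), so the last vowel is not what conditions the rule; whether the stem ends in a vowel or a consonant is.
"kumo" ends in a vowel. The stems ending in a vowel (kofohfi → kofohfen, sunare → sunaren, bomka → bomken) drop the final letter and add -en.
So kumo → kumen.

kumen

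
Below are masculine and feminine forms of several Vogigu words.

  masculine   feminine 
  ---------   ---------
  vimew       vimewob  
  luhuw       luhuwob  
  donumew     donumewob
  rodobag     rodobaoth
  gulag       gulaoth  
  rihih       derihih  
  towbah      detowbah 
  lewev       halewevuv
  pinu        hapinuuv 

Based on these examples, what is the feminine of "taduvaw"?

taduvawob

"taduvaw" ends in -w. The stems ending in -w (vimew → vimewob, luhuw → luhuwob, donumew → donumewob) add -ob.
So taduvaw → taduvawob.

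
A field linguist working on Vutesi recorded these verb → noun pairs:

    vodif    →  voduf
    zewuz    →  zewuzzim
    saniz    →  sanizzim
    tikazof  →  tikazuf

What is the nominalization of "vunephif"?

"vunephif" ends in -f. The stems ending in -f (vodif → voduf, tikazof → tikazuf) change the last vowel to 'u'.
The other pattern: stems ending in -z double the final consonant and add -im.
So vunephif → vunephuf.

vunephuf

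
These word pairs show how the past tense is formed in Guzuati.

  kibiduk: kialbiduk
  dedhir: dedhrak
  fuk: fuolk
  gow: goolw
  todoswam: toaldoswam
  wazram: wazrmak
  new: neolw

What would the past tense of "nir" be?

wazram and todoswam both end in -m yet inflect differently (wazrmak, toaldoswam), so the final letter is not what conditions the rule; the number of vowels is.
"nir" has 1 vowel. The stems with 1 vowel (fuk → fuolk, new → neolw, gow → goolw) insert -ol- after the first vowel.
The other patterns: stems with 2 vowels delete the last vowel and add -ak; stems with 3 vowels insert -al- after the first vowel.
So nir → niolr.

niolr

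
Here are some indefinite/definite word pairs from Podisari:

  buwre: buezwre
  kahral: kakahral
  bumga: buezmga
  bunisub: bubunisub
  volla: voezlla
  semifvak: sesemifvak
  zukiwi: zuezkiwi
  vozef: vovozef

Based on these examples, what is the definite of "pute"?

puezte

buwre and vozef both have last vowel 'e' yet inflect differently (buezwre, vovozef), so the last vowel is not what conditions the rule; whether the stem ends in a vowel or a consonant is.
"pute" ends in a vowel. The stems ending in a vowel (bumga → buezmga, buwre → buezwre, zukiwi → zuezkiwi) insert -ez- after the first vowel.
The other pattern: stems ending in a consonant repeat the first consonant+vowel as a prefix.
So pute → puezte.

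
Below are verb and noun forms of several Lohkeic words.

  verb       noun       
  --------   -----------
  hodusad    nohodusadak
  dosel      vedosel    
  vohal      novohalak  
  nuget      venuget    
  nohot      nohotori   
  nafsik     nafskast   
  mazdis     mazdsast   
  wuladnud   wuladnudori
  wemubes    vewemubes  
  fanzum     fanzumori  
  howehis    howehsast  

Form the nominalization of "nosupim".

nosupmast

mazdis and wemubes both end in -s yet inflect differently (mazdsast, vewemubes), so the final letter is not what conditions the rule; the last vowel is.
"nosupim" has last vowel 'i'. The stems whose last vowel is 'i' (mazdis → mazdsast, nafsik → nafskast, howehis → howehsast) delete the last vowel and add -ast.
So nosupim → nosupmast.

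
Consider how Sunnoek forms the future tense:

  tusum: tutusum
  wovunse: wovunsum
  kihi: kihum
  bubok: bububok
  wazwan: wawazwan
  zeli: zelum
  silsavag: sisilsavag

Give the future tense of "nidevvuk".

wazwan and wovunse both begin with w- yet inflect differently (wawazwan, wovunsum), so the first letter is not what conditions the rule; whether the stem ends in a vowel or a consonant is.
"nidevvuk" ends in a consonant. The stems ending in a consonant (bubok → bububok, silsavag → sisilsavag, tusum → tutusum) repeat the first consonant+vowel as a prefix.
The other pattern: stems ending in a vowel drop the final letter and add -um.
So nidevvuk → ninidevvuk.

ninidevvuk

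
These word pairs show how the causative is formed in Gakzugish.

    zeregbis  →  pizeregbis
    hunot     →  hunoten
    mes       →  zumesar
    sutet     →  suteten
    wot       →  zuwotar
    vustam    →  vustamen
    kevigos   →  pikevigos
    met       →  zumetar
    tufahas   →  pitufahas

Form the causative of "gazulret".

met and hunot both end in -t yet inflect differently (zumetar, hunoten), so the final letter is not what conditions the rule; the number of vowels is.
"gazulret" has 3 vowels. The stems with 3 vowels (tufahas → pitufahas, kevigos → pikevigos, zeregbis → pizeregbis) add the prefix pi-.
The other patterns: stems with 1 vowel add zu- … -ar around the stem; stems with 2 vowels add -en.
So gazulret → pigazulret.

pigazulret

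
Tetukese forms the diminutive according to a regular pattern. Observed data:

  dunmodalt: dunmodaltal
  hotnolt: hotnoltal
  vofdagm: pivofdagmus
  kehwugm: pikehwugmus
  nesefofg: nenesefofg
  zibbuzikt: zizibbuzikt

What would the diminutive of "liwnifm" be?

dunmodalt and zibbuzikt both end in -t yet inflect differently (dunmodaltal, zizibbuzikt), so the final letter is not what conditions the rule; the second-to-last letter is.
"liwnifm" has second-to-last letter 'f'. The one such stem in the data (nesefofg → nenesefofg) repeats the first consonant+vowel as a prefix (as does zibbuzikt), so the same rule applies.
The other patterns: stems whose second-to-last letter is 'l' add -al; stems whose second-to-last letter is 'g' add pi- … -us around the stem.
So liwnifm → liliwnifm.

liliwnifm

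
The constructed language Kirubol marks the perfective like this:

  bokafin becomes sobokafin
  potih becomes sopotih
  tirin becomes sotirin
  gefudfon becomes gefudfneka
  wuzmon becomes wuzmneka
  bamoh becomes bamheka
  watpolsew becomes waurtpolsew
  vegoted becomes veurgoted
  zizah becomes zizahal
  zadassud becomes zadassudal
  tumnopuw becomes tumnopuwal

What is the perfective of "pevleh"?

bokafin and gefudfon both end in -n yet inflect differently (sobokafin, gefudfneka), so the final letter is not what conditions the rule; the last vowel is.
"pevleh" has last vowel 'e'. The stems whose last vowel is 'e' (watpolsew → waurtpolsew, vegoted → veurgoted) insert -ur- after the first vowel.
So pevleh → peurvleh.

peurvleh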